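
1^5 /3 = 1 /3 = 0.33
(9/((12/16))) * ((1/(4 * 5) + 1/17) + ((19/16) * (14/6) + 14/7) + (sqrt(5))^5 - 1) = 717.38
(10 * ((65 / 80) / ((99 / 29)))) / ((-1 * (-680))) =377 / 107712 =0.00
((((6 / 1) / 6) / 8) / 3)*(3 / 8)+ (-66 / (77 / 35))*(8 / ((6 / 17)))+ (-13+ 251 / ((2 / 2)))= -28287 / 64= -441.98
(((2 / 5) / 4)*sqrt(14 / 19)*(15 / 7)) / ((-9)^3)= -sqrt(266) / 64638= -0.00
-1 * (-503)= 503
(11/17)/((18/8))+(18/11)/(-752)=0.29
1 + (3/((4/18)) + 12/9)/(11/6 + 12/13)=1372/215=6.38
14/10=7/5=1.40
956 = 956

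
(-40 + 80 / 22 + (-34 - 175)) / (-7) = 2699 / 77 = 35.05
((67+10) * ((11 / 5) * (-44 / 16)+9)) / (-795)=-4543 / 15900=-0.29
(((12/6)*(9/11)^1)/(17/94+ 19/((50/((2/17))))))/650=14382/1288573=0.01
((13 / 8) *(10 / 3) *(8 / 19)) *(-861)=-37310 / 19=-1963.68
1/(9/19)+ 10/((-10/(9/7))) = 52/63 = 0.83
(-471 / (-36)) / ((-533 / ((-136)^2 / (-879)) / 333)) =26860816 / 156169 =172.00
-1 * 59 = -59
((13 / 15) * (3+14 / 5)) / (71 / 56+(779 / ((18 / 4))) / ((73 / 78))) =1541176 / 57099925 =0.03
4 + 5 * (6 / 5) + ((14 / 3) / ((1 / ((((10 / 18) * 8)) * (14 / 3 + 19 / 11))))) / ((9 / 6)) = 263050 / 2673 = 98.41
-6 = -6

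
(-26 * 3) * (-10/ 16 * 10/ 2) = 975/ 4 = 243.75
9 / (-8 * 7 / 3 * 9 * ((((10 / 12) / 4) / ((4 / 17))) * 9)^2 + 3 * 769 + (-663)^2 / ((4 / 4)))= 384 / 18398201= 0.00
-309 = -309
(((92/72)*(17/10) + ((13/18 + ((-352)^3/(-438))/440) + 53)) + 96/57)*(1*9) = 70875311/27740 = 2554.99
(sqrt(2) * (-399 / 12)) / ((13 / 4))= -14.47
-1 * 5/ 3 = -5/ 3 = -1.67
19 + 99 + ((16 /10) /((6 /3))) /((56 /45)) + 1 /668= 554781 /4676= 118.64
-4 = -4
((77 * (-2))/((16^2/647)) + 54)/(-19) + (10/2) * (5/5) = 55067/2432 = 22.64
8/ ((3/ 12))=32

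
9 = 9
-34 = -34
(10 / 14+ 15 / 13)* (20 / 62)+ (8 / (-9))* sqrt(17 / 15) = 1700 / 2821 - 8* sqrt(255) / 135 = -0.34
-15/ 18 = -5/ 6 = -0.83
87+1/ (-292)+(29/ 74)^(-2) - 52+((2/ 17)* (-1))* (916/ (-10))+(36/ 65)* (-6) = 13285984947/ 271357060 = 48.96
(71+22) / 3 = 31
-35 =-35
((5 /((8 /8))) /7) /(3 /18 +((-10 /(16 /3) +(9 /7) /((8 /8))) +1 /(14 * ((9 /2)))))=-72 /41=-1.76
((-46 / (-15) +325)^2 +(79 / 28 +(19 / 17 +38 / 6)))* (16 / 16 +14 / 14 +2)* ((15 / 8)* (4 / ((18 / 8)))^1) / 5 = 23056061782 / 80325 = 287034.69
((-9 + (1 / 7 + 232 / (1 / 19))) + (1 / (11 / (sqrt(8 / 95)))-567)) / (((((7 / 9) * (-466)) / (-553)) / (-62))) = -591249825 / 1631-44082 * sqrt(190) / 243485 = -362510.05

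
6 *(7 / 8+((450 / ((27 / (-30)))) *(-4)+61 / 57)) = 912887 / 76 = 12011.67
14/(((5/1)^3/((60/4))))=42/25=1.68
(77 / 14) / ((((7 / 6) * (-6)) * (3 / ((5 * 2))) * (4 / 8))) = -110 / 21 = -5.24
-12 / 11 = -1.09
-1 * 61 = -61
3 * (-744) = -2232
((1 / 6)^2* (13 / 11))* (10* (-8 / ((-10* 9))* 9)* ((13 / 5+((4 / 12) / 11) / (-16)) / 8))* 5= 0.43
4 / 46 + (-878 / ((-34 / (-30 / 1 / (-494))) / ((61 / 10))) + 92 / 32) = 9679459 / 772616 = 12.53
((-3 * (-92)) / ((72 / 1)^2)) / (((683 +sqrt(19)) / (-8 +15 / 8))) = -769741 / 1612120320 +1127 * sqrt(19) / 1612120320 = -0.00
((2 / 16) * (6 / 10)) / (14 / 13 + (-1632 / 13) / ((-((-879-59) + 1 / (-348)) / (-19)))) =2546115 / 122885872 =0.02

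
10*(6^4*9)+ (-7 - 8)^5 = -642735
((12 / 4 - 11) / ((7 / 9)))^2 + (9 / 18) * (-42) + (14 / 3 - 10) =11681 / 147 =79.46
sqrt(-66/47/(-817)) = sqrt(2534334)/38399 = 0.04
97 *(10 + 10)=1940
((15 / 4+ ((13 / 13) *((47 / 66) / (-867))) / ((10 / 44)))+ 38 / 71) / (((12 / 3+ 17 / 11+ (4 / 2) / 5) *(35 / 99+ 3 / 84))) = 13394235239 / 7239780327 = 1.85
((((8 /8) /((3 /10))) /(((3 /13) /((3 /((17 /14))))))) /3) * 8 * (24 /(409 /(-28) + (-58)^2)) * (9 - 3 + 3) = 6.14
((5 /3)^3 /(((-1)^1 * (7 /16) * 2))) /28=-250 /1323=-0.19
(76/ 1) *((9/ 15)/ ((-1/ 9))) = -2052/ 5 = -410.40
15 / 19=0.79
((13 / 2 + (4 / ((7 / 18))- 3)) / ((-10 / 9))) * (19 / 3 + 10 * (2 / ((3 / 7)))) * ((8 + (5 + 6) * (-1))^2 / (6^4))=-10229 / 2240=-4.57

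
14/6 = 7/3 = 2.33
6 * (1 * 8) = 48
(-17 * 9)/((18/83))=-1411/2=-705.50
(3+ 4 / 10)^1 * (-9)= -30.60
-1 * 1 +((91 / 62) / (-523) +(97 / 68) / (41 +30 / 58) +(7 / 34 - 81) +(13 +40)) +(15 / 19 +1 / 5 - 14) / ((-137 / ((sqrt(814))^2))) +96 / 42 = 50.83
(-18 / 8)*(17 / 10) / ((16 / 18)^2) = -12393 / 2560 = -4.84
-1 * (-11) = 11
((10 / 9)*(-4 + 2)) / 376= -5 / 846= -0.01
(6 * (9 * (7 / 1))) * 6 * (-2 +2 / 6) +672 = -3108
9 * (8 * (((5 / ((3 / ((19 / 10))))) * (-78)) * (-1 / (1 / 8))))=142272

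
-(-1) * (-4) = -4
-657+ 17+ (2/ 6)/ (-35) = -67201/ 105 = -640.01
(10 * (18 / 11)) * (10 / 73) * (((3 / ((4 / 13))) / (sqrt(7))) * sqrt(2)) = 17550 * sqrt(14) / 5621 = 11.68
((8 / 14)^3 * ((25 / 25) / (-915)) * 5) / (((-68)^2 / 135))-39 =-235823313 / 6046747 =-39.00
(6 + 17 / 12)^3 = 704969 / 1728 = 407.97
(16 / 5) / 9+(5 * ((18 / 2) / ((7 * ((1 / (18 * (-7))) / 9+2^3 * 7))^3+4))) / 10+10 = 119335230591252194 / 11523788278678755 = 10.36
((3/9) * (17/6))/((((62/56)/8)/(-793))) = -1509872/279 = -5411.73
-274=-274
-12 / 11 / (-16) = 3 / 44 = 0.07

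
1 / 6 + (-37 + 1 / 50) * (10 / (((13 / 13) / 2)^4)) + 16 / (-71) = -12602909 / 2130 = -5916.86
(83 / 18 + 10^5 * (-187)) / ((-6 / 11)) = 3702599087 / 108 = 34283324.88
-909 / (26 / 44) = -19998 / 13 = -1538.31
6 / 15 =2 / 5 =0.40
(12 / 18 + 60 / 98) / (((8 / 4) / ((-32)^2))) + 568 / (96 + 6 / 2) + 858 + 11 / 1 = 7419799 / 4851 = 1529.54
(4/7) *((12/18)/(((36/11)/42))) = 44/9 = 4.89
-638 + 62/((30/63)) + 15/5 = -2524/5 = -504.80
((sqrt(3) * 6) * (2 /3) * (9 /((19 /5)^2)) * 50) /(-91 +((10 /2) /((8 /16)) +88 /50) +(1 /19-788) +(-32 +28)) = -187500 * sqrt(3) /1310411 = -0.25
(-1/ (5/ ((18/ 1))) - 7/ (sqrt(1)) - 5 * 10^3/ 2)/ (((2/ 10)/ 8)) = -100424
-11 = -11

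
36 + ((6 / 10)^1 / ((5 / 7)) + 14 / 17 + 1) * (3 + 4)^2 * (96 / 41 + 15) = 40065048 / 17425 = 2299.29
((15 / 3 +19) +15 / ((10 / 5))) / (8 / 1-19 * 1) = -63 / 22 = -2.86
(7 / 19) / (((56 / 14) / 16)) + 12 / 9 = 160 / 57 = 2.81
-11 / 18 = -0.61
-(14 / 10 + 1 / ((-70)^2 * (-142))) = -974119 / 695800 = -1.40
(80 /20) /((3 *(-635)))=-4 /1905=-0.00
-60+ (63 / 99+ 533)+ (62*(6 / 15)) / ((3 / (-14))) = 59054 / 165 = 357.90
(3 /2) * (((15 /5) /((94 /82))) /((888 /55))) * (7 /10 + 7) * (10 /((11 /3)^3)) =116235 /306064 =0.38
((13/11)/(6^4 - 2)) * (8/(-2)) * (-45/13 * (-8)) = -720/7117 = -0.10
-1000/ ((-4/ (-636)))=-159000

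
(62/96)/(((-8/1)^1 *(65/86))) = -1333/12480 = -0.11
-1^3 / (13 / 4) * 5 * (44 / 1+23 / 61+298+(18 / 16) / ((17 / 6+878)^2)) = -2333374546382 / 4429892285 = -526.73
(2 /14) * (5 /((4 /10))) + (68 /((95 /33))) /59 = 171541 /78470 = 2.19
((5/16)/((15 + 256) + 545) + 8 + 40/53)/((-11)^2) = 6058249/83728128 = 0.07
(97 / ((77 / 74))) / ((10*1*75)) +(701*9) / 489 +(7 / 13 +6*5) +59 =6275530216 / 61186125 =102.56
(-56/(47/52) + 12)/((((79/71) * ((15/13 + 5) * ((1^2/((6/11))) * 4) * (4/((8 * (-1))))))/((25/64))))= 8127015/10455808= 0.78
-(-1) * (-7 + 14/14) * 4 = -24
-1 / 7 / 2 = -1 / 14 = -0.07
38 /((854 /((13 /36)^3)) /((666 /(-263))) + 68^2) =-1544491 /103144024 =-0.01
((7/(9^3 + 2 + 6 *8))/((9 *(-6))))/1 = -7/42066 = -0.00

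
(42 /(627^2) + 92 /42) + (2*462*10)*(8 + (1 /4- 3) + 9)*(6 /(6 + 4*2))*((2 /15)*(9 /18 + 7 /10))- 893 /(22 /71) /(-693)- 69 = 246739730129 /27519030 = 8966.15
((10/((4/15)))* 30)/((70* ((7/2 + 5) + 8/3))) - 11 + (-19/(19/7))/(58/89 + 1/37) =-20832659/1048215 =-19.87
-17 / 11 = -1.55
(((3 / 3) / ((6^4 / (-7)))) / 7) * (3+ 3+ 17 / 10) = -77 / 12960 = -0.01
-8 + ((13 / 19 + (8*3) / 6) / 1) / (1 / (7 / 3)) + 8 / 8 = 3.93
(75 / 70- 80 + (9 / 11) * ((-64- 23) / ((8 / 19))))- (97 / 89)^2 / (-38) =-22987178769 / 92707384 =-247.95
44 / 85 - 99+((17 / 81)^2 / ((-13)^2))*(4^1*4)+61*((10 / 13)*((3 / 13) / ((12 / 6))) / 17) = -9251430524 / 94248765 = -98.16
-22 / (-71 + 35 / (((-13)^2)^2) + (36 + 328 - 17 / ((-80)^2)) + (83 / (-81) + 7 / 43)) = -14006497190400 / 185991428503429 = -0.08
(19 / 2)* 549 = 10431 / 2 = 5215.50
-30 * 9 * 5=-1350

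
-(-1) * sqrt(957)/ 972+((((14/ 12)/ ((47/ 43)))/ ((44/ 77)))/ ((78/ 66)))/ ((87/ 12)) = sqrt(957)/ 972+23177/ 106314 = 0.25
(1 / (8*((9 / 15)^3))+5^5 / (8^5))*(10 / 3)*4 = 2981875 / 331776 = 8.99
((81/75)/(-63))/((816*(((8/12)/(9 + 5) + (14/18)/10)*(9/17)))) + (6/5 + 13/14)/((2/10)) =10.64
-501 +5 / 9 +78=-3802 / 9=-422.44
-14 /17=-0.82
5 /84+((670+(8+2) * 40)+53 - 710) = 413.06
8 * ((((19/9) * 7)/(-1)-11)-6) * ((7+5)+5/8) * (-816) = 7856992/3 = 2618997.33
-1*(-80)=80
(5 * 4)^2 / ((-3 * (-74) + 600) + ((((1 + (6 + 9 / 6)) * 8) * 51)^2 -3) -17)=0.00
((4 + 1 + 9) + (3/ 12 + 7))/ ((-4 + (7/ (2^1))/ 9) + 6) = 765/ 86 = 8.90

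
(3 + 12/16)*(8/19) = 30/19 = 1.58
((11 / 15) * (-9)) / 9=-11 / 15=-0.73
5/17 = 0.29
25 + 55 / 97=2480 / 97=25.57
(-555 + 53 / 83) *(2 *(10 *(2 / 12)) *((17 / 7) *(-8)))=62576320 / 1743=35901.50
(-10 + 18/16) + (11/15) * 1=-977/120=-8.14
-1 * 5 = -5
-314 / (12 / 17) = -2669 / 6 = -444.83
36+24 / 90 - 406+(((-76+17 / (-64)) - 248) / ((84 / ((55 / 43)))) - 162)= -206768577 / 385280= -536.67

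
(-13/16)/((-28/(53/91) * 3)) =53/9408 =0.01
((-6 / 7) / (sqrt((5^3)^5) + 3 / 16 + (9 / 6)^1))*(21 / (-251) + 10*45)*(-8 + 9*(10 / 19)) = -18148142016 / 260804687475663793 + 840191760000000*sqrt(5) / 260804687475663793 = 0.01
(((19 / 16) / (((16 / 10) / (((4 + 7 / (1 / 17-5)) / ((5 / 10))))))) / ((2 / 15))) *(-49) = -721525 / 512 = -1409.23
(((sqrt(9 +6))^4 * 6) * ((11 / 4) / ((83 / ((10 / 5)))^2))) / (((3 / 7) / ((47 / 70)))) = 23265 / 6889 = 3.38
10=10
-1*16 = -16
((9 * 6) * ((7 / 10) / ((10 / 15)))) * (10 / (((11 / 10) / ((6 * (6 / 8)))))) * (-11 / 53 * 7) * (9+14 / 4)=-4465125 / 106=-42123.82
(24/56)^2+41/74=2675/3626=0.74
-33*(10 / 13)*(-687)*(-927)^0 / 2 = 113355 / 13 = 8719.62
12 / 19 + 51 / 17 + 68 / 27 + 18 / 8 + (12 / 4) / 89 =1540249 / 182628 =8.43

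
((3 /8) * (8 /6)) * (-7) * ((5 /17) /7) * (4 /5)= -2 /17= -0.12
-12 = -12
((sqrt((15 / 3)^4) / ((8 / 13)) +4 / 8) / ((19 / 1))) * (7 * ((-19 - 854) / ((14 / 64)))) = -1148868 / 19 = -60466.74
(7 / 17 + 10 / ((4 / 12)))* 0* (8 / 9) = 0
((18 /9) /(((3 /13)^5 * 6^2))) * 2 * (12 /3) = 1485172 /2187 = 679.09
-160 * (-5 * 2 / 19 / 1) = 1600 / 19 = 84.21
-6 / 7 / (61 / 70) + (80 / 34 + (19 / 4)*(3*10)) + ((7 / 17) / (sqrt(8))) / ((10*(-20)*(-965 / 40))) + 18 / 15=7*sqrt(2) / 328100 + 1504369 / 10370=145.07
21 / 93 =7 / 31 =0.23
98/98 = 1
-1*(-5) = 5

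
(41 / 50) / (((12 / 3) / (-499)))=-20459 / 200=-102.30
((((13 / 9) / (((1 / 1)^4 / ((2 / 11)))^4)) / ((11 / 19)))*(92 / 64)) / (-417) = -5681 / 604424403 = -0.00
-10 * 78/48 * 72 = -1170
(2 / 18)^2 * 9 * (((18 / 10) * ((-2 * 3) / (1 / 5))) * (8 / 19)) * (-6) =288 / 19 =15.16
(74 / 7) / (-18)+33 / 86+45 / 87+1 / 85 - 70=-930529723 / 13355370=-69.67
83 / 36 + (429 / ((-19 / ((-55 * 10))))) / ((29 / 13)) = 110470333 / 19836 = 5569.18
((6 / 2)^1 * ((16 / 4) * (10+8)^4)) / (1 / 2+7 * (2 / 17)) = 4758912 / 5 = 951782.40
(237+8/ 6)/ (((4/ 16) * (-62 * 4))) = -715/ 186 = -3.84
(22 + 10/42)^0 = 1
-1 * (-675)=675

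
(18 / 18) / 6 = 1 / 6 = 0.17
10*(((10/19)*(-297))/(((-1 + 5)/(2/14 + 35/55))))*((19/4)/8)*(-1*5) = 50625/56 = 904.02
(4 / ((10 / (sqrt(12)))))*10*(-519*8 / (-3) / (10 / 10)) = 11072*sqrt(3) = 19177.27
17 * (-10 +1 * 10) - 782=-782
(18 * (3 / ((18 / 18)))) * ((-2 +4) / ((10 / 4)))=216 / 5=43.20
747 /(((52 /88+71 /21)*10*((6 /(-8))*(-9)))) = 25564 /9175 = 2.79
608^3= 224755712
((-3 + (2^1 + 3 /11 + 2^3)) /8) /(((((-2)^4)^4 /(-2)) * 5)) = -1 /180224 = -0.00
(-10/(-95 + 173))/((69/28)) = -140/2691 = -0.05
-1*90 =-90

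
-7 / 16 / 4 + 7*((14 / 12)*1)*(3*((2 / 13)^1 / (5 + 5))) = 1113 / 4160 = 0.27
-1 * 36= -36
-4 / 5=-0.80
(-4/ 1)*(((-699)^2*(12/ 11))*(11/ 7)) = -23452848/ 7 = -3350406.86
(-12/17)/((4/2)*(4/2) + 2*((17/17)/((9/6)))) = -9/68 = -0.13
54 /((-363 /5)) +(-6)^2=4266 /121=35.26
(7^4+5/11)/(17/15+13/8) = 3169920/3641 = 870.62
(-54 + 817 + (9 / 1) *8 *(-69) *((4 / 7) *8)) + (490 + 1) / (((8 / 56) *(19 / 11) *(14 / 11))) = -5422253 / 266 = -20384.41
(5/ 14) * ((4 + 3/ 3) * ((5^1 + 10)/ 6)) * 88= 2750/ 7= 392.86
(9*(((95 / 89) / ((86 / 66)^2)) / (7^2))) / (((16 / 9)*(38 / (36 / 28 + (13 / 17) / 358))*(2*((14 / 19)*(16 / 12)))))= 1379282233725 / 1231178398026752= 0.00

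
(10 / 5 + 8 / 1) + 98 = 108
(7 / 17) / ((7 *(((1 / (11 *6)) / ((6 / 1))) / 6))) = 2376 / 17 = 139.76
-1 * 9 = -9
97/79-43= -3300/79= -41.77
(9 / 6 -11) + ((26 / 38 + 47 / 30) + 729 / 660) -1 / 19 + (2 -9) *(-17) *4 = 469.80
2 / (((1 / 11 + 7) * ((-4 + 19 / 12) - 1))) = -44 / 533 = -0.08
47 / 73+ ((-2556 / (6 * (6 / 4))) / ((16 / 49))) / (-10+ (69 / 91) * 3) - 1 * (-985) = 225440021 / 205276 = 1098.23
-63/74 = -0.85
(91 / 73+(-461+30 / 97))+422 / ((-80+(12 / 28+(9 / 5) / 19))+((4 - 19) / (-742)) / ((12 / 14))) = -464.76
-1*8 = -8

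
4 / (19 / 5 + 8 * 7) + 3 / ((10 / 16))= 7276 / 1495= 4.87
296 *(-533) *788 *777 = -96597559968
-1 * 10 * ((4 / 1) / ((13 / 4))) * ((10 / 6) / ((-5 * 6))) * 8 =640 / 117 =5.47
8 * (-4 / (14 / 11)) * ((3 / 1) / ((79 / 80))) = -42240 / 553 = -76.38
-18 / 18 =-1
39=39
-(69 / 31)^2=-4761 / 961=-4.95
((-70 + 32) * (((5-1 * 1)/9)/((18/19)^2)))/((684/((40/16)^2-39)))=47291/52488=0.90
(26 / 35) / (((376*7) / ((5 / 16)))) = 13 / 147392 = 0.00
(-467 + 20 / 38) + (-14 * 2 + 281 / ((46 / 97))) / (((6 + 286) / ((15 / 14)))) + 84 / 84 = -1655695347 / 3572912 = -463.40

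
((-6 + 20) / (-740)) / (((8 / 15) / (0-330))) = 3465 / 296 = 11.71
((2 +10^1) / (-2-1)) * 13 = -52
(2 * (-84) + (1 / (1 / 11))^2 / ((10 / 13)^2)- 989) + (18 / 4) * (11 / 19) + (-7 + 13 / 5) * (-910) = 5802781 / 1900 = 3054.10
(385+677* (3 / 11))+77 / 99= 570.41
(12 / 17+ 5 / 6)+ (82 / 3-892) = -88039 / 102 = -863.13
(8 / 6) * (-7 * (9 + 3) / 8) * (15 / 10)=-21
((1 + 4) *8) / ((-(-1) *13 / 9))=360 / 13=27.69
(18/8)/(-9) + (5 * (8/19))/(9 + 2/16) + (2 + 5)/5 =38301/27740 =1.38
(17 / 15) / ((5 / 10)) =34 / 15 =2.27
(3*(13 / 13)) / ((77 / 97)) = 291 / 77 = 3.78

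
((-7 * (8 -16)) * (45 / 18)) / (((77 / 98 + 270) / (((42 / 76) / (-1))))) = -0.29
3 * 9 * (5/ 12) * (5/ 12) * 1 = 75/ 16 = 4.69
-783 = -783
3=3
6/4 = 1.50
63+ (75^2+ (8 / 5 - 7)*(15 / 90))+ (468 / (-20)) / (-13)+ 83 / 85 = 967279 / 170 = 5689.88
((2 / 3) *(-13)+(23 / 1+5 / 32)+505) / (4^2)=49871 / 1536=32.47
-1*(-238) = 238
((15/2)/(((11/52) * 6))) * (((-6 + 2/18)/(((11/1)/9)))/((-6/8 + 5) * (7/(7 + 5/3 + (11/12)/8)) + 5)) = -968045/285197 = -3.39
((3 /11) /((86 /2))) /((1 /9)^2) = 243 /473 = 0.51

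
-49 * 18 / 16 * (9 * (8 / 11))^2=-285768 / 121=-2361.72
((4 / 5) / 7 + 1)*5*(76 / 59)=2964 / 413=7.18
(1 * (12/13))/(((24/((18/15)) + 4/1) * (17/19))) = 0.04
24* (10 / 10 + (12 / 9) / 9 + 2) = 680 / 9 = 75.56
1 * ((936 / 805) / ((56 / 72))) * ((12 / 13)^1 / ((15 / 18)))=46656 / 28175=1.66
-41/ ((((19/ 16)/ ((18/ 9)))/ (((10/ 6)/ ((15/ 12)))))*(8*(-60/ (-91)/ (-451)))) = 6730724/ 855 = 7872.19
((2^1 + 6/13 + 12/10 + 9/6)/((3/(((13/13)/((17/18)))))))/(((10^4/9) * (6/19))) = 114741/22100000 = 0.01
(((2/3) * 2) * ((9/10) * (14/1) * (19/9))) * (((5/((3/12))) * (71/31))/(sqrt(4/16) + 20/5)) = 302176/837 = 361.02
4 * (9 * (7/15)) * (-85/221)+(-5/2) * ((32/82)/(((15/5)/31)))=-16.54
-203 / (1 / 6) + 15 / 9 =-3649 / 3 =-1216.33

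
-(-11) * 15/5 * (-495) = -16335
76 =76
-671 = -671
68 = 68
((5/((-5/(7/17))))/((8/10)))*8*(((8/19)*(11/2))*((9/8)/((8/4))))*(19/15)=-231/34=-6.79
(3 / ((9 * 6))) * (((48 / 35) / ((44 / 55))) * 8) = 16 / 21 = 0.76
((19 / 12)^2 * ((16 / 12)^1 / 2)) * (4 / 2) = 361 / 108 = 3.34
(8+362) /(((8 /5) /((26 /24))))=12025 /48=250.52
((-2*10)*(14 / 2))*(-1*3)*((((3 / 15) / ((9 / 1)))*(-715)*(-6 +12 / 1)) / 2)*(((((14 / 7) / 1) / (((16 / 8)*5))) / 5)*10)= -8008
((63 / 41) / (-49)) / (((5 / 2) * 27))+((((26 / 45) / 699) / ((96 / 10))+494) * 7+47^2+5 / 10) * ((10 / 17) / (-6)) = -6139666344881 / 11049764040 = -555.64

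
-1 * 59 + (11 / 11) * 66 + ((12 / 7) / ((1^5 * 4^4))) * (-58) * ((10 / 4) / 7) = 21517 / 3136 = 6.86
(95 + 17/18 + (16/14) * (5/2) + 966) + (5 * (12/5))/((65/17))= 8746429/8190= 1067.94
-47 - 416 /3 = -557 /3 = -185.67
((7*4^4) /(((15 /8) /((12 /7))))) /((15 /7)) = 57344 /75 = 764.59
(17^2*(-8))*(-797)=1842664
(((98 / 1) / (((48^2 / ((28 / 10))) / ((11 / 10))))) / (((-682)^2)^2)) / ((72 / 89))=30527 / 40782119948697600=0.00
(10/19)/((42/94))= 470/399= 1.18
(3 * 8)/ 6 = 4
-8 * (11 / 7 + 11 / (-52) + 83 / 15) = -75274 / 1365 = -55.15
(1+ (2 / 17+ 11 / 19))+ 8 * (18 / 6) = 8300 / 323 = 25.70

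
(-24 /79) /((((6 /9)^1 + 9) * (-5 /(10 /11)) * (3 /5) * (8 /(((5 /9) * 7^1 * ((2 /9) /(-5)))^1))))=-140 /680427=-0.00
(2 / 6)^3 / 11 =1 / 297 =0.00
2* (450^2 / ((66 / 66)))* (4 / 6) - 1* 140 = 269860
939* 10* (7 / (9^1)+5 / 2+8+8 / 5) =362767 / 3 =120922.33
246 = 246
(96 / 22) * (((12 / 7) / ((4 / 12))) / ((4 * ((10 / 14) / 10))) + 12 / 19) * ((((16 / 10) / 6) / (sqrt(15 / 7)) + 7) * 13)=98176 * sqrt(105) / 5225 + 1546272 / 209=7590.97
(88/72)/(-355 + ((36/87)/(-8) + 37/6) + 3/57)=-551/157260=-0.00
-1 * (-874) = 874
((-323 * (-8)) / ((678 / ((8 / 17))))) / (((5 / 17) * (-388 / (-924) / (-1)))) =-795872 / 54805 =-14.52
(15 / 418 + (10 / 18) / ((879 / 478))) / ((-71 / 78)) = -14529905 / 39130443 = -0.37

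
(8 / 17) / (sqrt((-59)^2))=8 / 1003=0.01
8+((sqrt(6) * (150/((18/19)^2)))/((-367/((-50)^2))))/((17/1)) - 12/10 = 34/5 - 11281250 * sqrt(6)/168453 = -157.24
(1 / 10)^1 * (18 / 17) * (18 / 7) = 162 / 595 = 0.27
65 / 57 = 1.14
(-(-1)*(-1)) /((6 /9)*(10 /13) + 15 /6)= -78 /235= -0.33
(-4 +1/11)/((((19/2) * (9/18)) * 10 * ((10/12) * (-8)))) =129/10450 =0.01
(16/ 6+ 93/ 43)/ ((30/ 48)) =7.73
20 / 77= 0.26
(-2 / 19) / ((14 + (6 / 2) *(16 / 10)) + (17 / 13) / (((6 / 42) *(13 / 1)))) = -1690 / 313139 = -0.01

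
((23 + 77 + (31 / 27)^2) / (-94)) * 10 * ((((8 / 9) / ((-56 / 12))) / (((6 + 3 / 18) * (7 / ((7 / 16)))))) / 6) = 0.00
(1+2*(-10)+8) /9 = -11 /9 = -1.22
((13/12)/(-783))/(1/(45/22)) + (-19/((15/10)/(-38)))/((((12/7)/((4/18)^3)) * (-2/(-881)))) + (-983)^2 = 967646.28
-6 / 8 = -3 / 4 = -0.75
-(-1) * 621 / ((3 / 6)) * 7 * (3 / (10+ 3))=26082 / 13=2006.31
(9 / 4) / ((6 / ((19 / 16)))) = 57 / 128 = 0.45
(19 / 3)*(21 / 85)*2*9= 2394 / 85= 28.16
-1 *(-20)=20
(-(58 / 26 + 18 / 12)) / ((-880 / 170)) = 1649 / 2288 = 0.72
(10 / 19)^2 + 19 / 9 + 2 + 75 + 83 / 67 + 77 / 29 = 525743810 / 6312807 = 83.28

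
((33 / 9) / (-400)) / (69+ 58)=-11 / 152400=-0.00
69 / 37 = 1.86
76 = 76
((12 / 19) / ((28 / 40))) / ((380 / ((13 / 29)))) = 78 / 73283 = 0.00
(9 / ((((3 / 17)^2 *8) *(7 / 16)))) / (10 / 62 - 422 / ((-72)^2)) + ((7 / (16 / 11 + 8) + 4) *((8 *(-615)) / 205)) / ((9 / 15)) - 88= 756.00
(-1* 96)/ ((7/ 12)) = -1152/ 7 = -164.57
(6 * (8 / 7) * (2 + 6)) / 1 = 384 / 7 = 54.86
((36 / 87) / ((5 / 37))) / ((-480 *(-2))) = 37 / 11600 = 0.00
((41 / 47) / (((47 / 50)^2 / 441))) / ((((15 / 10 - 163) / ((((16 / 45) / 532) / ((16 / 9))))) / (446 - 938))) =317709000 / 637161751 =0.50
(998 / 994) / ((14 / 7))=499 / 994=0.50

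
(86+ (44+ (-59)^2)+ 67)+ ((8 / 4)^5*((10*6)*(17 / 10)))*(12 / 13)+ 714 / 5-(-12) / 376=41754243 / 6110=6833.75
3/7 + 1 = 10/7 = 1.43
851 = 851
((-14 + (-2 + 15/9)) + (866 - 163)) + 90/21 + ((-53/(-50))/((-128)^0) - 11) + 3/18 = 358669/525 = 683.18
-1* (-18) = 18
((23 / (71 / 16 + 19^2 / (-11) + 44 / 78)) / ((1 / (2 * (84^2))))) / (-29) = 2227889664 / 5537057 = 402.36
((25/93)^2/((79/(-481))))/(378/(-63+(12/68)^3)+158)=-5168946250/1785714409809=-0.00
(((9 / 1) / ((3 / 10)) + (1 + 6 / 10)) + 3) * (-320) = -11072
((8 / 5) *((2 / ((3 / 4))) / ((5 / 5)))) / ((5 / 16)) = 1024 / 75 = 13.65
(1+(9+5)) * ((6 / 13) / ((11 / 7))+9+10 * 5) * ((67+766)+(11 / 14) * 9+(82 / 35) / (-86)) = 9188327703 / 12298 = 747140.00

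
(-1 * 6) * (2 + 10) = -72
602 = 602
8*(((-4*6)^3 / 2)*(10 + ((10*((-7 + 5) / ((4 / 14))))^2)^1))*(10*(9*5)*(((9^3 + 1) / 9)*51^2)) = -25775578736640000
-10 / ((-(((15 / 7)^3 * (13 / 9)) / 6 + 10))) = 1372 / 1697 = 0.81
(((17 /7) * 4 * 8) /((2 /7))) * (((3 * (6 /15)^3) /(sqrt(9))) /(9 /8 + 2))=17408 /3125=5.57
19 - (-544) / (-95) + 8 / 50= 6381 / 475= 13.43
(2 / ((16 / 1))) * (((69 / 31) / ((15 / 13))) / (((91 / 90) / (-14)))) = -207 / 62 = -3.34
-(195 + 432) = -627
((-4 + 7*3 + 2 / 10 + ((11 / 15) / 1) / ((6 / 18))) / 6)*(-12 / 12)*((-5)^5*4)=121250 / 3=40416.67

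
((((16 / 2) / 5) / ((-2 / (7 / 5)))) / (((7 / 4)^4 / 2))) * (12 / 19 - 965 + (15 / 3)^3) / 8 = 4082688 / 162925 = 25.06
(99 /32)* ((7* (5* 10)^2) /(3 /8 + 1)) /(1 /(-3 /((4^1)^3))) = -118125 /64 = -1845.70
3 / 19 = 0.16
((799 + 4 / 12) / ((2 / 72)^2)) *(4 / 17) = 4143744 / 17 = 243749.65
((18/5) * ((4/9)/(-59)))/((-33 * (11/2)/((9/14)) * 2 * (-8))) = -3/499730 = -0.00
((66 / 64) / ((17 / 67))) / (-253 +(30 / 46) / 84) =-118657 / 7386024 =-0.02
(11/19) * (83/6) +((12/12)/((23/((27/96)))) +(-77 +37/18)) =-8422717/125856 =-66.92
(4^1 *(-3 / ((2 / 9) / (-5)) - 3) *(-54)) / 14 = -6966 / 7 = -995.14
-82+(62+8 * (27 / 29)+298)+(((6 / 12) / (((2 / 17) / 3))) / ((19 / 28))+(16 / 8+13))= 175900 / 551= 319.24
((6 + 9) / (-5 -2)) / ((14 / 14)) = -15 / 7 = -2.14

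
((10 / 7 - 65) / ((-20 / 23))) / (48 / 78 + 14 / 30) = 399165 / 5908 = 67.56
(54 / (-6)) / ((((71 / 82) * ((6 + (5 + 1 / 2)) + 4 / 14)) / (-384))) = 1322496 / 3905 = 338.67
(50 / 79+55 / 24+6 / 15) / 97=31517 / 919560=0.03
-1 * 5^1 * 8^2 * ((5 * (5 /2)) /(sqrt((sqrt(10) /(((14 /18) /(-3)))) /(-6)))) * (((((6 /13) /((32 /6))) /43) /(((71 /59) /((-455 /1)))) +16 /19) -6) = 274666700 * 2^(1 /4) * 5^(3 /4) * sqrt(7) /174021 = 16604.98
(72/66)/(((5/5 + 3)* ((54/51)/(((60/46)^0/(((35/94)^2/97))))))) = 7285282/40425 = 180.22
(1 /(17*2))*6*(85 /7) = 15 /7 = 2.14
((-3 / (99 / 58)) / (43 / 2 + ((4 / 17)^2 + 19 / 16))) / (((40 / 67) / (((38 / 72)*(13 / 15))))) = -138697169 / 2342505825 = -0.06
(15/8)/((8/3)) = 45/64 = 0.70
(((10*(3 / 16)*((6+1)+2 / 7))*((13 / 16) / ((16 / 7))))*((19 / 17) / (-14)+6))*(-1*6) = -2472795 / 14336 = -172.49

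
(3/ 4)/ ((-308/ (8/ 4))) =-3/ 616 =-0.00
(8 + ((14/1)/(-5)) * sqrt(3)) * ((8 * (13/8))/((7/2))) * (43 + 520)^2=65929552/7-16482388 * sqrt(3)/5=3708840.74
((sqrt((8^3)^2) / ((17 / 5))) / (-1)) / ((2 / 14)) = -17920 / 17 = -1054.12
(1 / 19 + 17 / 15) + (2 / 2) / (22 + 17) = 4489 / 3705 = 1.21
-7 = -7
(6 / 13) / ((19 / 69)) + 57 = 58.68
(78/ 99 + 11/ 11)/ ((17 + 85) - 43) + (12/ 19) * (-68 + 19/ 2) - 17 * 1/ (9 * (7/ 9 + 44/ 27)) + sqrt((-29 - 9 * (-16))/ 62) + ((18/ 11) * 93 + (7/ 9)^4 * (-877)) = -18401871739/ 89131185 + sqrt(7130)/ 62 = -205.10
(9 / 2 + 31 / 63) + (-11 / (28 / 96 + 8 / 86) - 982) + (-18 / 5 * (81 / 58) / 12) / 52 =-758563902113 / 754331760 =-1005.61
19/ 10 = 1.90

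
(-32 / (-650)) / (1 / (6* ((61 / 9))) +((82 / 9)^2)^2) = 12807072 / 1792669175375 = 0.00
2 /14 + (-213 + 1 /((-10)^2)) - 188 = -280593 /700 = -400.85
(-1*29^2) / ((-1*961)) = 841 / 961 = 0.88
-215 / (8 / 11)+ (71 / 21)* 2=-48529 / 168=-288.86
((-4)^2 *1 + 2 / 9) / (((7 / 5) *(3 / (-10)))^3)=-18250000 / 83349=-218.96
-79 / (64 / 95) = -117.27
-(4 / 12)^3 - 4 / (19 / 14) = -2.98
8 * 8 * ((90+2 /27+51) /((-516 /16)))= -975104 /3483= -279.96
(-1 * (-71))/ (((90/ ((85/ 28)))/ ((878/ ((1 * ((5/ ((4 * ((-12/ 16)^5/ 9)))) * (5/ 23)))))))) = -36561237/ 179200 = -204.02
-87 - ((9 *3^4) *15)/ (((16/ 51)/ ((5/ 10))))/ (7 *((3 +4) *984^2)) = -14676240909/ 168691712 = -87.00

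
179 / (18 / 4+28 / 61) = 21838 / 605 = 36.10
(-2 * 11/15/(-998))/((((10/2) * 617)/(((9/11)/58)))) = 3/446430350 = 0.00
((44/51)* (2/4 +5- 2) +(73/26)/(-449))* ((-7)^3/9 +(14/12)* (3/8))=-9732846025/85733856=-113.52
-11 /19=-0.58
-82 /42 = -41 /21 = -1.95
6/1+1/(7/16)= 58/7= 8.29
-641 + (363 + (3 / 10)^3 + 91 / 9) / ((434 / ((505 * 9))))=40506249 / 12400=3266.63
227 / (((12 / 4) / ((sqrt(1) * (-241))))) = -54707 / 3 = -18235.67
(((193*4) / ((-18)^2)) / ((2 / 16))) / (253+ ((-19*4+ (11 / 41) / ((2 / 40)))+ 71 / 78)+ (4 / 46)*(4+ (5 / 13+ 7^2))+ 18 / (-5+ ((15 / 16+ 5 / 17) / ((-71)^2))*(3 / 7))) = 1816673526862480 / 17566400190273579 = 0.10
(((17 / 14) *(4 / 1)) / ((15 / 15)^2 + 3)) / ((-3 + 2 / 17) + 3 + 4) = 289 / 980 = 0.29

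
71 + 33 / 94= 6707 / 94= 71.35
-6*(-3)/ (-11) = -18/ 11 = -1.64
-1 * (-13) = 13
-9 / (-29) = 9 / 29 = 0.31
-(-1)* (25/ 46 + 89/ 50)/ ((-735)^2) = 0.00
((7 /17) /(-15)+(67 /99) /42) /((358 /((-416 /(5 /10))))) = 833456 /31631985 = 0.03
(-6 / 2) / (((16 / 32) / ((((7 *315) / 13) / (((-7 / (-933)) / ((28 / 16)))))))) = -6171795 / 26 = -237376.73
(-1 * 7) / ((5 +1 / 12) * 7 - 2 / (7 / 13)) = -588 / 2677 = -0.22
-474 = -474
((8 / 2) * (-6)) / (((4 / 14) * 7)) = -12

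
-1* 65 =-65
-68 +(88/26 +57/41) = -33699/533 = -63.23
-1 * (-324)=324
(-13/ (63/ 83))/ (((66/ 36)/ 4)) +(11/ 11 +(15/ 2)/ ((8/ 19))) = -68581/ 3696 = -18.56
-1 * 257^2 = -66049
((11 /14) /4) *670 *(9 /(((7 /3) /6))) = 298485 /98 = 3045.77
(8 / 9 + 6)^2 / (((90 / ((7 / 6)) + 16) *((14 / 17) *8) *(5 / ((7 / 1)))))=114359 / 1056240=0.11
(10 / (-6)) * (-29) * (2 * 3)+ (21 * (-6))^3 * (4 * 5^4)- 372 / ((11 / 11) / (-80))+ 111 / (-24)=-40007279637 / 8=-5000909954.62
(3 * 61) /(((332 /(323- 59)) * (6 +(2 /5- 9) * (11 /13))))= -785070 /6889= -113.96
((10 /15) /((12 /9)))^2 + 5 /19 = 39 /76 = 0.51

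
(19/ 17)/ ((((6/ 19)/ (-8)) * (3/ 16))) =-23104/ 153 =-151.01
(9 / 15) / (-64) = -3 / 320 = -0.01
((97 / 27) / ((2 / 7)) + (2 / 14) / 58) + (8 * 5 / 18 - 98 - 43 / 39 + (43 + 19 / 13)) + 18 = -1556327 / 71253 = -21.84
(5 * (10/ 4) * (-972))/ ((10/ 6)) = -7290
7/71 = 0.10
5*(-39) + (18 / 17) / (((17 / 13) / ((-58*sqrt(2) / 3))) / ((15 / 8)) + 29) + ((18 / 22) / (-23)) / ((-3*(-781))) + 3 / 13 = -25410965151423377265 / 130491492258659389 + 67860*sqrt(2) / 2988259913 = -194.73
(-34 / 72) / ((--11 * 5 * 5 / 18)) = -17 / 550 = -0.03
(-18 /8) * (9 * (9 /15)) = -243 /20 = -12.15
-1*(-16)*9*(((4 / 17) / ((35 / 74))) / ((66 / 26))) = 184704 / 6545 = 28.22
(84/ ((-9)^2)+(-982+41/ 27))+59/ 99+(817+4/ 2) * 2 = 21752/ 33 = 659.15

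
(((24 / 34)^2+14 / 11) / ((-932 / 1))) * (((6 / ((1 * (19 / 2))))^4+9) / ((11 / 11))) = -3360054375 / 193059353894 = -0.02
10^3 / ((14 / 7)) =500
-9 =-9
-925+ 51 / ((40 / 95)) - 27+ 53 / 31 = -205633 / 248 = -829.17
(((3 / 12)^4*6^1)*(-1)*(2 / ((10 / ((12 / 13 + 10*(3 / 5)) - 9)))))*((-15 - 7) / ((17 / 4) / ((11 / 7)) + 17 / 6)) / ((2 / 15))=-0.29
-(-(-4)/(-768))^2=-1/36864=-0.00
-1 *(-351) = 351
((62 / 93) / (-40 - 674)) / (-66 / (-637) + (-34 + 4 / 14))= 91 / 3275730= 0.00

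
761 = 761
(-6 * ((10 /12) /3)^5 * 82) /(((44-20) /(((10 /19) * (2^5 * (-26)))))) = 16656250 /1121931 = 14.85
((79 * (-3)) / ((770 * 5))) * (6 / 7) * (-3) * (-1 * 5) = -2133 / 2695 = -0.79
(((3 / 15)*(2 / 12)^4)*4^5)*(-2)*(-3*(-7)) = -896 / 135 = -6.64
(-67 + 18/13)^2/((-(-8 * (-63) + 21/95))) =-69122855/8095269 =-8.54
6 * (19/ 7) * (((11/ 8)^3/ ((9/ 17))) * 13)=5588869/ 5376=1039.60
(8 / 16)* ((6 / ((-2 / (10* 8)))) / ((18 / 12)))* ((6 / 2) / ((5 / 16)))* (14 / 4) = -2688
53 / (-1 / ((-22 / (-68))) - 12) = -583 / 166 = -3.51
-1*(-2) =2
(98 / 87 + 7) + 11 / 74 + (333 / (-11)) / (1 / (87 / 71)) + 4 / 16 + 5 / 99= -860379361 / 30168468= -28.52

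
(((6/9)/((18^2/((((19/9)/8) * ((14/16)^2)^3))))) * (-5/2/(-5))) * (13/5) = 29059303/91729428480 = 0.00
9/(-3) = -3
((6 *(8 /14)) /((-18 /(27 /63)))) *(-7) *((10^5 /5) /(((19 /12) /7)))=960000 /19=50526.32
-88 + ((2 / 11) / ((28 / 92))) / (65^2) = -28628554 / 325325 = -88.00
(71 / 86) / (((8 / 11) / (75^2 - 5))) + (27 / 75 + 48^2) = 37341373 / 4300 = 8684.04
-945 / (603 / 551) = -57855 / 67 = -863.51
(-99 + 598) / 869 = 499 / 869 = 0.57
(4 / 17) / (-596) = -1 / 2533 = -0.00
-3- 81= -84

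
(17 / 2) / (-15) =-17 / 30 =-0.57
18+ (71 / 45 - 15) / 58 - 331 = -408767 / 1305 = -313.23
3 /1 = 3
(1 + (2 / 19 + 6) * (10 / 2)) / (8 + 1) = 599 / 171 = 3.50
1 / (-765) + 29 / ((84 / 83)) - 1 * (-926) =20448677 / 21420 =954.65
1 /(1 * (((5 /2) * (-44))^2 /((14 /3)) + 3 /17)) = 119 /308571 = 0.00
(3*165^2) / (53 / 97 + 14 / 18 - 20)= -71302275 / 16304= -4373.30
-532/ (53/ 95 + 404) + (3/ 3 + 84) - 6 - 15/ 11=32265842/ 422763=76.32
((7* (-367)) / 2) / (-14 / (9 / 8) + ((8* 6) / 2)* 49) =-3303 / 2992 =-1.10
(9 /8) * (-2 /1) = -9 /4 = -2.25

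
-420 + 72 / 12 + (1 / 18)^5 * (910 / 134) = -52412836729 / 126601056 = -414.00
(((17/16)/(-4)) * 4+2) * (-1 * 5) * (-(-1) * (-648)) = 6075/2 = 3037.50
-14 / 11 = -1.27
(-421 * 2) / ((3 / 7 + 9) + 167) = -5894 / 1235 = -4.77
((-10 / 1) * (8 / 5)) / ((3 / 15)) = -80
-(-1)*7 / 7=1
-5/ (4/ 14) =-35/ 2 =-17.50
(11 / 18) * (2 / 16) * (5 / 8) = 55 / 1152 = 0.05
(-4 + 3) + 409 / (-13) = -422 / 13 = -32.46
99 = 99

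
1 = 1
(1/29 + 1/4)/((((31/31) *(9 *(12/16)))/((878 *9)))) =9658/29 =333.03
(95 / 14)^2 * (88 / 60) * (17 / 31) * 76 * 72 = 307831920 / 1519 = 202654.33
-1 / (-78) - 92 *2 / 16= -448 / 39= -11.49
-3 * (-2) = 6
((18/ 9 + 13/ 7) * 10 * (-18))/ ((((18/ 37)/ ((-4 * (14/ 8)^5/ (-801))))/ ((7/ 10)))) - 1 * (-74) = -179561/ 22784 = -7.88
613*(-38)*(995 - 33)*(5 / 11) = -10185830.91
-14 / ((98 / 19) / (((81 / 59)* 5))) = -7695 / 413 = -18.63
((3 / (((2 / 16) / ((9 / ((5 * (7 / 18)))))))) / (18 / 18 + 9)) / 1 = 1944 / 175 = 11.11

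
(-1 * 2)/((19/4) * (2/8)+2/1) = -32/51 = -0.63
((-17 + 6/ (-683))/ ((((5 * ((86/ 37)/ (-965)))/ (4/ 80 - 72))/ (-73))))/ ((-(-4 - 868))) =8714383663859/ 1024390720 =8506.89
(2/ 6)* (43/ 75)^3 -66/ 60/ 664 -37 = -62084949079/ 1680750000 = -36.94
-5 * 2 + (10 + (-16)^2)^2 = 70746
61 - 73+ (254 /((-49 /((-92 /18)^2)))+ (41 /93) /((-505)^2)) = -4625605652057 /31378020975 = -147.42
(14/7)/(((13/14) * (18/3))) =14/39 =0.36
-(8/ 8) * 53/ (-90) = 53/ 90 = 0.59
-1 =-1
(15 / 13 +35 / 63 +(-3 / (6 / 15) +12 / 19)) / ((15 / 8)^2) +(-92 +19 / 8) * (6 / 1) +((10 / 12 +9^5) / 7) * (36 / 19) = 216294421673 / 14004900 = 15444.20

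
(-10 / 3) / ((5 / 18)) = -12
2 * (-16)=-32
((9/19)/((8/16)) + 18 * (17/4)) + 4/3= 78.78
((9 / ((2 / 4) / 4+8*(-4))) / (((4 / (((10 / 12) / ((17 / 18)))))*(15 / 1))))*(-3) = 18 / 1445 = 0.01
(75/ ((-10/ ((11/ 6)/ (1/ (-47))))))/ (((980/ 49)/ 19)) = 9823/ 16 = 613.94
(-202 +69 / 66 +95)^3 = -12665630691 / 10648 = -1189484.48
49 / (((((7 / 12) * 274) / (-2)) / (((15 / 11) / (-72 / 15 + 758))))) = -450 / 405383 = -0.00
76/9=8.44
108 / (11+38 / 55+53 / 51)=75735 / 8927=8.48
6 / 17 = 0.35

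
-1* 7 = -7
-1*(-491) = 491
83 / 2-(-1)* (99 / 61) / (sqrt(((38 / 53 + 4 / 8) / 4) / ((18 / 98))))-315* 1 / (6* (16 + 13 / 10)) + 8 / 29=198* sqrt(13674) / 18361 + 388729 / 10034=40.00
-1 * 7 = -7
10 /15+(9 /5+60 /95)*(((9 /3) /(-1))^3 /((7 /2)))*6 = -31886 /285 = -111.88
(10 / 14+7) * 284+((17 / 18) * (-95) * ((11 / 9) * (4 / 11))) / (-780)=96895109 / 44226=2190.91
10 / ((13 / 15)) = 150 / 13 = 11.54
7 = 7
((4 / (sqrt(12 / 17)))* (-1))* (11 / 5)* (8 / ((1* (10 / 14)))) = -1232* sqrt(51) / 75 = -117.31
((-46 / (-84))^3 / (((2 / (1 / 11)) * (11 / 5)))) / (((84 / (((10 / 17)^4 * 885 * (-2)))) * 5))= -2243290625 / 1310288639814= -0.00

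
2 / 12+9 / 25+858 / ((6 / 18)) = 386179 / 150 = 2574.53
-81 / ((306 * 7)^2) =-0.00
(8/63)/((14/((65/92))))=65/10143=0.01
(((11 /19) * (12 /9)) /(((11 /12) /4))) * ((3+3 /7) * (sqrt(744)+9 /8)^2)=6912 * sqrt(186) /133+1144728 /133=9315.75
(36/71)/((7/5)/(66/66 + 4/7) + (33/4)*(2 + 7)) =7920/1173701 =0.01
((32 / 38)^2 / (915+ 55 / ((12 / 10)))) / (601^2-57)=192 / 93950031595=0.00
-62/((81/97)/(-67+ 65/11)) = 1347136/297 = 4535.81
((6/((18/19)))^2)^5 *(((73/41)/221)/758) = 447567836819473/405562585662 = 1103.57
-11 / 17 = -0.65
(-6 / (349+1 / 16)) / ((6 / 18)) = -288 / 5585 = -0.05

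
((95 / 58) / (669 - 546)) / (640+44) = 5 / 256824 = 0.00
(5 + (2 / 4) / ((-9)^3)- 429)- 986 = -2055781 / 1458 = -1410.00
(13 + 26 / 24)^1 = 169 / 12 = 14.08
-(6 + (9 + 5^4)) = -640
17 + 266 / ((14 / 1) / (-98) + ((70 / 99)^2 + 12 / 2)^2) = 660186041729 / 28313121451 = 23.32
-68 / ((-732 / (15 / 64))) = 85 / 3904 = 0.02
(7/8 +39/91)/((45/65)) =949/504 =1.88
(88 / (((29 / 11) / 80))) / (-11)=-7040 / 29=-242.76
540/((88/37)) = 4995/22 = 227.05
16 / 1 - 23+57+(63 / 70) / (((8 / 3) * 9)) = 4003 / 80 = 50.04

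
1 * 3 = 3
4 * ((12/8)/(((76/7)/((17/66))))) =119/836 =0.14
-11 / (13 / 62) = -682 / 13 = -52.46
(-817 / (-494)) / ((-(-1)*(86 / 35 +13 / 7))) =1505 / 3926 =0.38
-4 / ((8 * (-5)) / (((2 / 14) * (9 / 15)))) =3 / 350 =0.01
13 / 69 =0.19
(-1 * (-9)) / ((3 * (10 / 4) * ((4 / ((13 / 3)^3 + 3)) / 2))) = 2278 / 45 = 50.62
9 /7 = 1.29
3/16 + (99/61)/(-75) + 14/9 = 1.72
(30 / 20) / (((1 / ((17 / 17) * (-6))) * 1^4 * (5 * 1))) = -9 / 5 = -1.80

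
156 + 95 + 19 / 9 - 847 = -5345 / 9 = -593.89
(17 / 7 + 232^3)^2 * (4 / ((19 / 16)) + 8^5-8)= 5108773209186249937.16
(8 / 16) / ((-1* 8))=-1 / 16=-0.06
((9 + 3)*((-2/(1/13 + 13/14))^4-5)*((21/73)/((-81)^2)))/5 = 0.00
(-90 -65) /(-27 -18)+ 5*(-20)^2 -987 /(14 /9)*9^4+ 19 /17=-1273250681 /306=-4160949.94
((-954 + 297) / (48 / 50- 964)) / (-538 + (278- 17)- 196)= -16425 / 11387948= -0.00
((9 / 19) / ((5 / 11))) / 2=99 / 190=0.52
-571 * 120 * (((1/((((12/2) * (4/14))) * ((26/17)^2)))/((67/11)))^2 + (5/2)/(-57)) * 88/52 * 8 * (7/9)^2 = 364329413414687105/15390624313818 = 23672.17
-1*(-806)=806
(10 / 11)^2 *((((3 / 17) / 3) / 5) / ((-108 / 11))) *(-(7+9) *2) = 160 / 5049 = 0.03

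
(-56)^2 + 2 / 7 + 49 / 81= 1778617 / 567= 3136.89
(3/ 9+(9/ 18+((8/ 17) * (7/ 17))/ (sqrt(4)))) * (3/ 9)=1613/ 5202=0.31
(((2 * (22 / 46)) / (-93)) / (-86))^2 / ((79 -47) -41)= -121 / 76137916761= -0.00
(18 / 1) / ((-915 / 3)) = -18 / 305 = -0.06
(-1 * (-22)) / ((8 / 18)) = 99 / 2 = 49.50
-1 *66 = -66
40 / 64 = 5 / 8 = 0.62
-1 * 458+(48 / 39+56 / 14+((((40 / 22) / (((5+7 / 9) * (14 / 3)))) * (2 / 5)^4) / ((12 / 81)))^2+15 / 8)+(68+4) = -47456532759513 / 125250125000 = -378.89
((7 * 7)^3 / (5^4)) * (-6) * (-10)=1411788 / 125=11294.30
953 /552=1.73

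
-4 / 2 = -2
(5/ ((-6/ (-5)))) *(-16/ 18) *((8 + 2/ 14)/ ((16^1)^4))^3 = -171475/ 24136479252938752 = -0.00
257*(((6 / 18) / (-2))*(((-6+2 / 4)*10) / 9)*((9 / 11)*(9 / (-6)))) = -321.25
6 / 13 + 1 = 19 / 13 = 1.46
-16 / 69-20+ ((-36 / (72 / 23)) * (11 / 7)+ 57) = 18061 / 966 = 18.70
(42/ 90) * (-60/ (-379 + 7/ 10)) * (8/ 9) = 2240/ 34047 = 0.07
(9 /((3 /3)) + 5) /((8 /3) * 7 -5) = 42 /41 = 1.02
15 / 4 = 3.75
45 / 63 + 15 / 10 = 31 / 14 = 2.21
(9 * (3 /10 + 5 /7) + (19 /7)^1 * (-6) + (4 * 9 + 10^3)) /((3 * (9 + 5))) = 72019 /2940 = 24.50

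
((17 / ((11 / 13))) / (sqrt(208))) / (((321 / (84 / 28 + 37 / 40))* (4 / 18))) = 8007* sqrt(13) / 376640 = 0.08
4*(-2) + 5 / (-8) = -69 / 8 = -8.62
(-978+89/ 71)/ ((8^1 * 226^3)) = -69349/ 6556523968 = -0.00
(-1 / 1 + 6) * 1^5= 5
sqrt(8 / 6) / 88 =sqrt(3) / 132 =0.01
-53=-53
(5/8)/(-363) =-5/2904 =-0.00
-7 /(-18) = 7 /18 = 0.39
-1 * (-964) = 964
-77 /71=-1.08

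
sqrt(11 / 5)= sqrt(55) / 5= 1.48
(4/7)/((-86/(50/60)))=-5/903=-0.01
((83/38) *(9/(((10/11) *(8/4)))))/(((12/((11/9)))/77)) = 84.79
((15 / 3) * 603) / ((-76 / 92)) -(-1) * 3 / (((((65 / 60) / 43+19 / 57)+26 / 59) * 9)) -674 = -1998623169 / 462289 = -4323.32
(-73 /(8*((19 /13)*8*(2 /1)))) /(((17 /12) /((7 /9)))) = -6643 /31008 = -0.21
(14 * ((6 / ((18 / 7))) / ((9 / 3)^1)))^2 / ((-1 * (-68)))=2401 / 1377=1.74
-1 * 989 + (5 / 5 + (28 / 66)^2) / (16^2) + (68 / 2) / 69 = -6338310541 / 6412032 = -988.50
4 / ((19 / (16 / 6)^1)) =32 / 57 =0.56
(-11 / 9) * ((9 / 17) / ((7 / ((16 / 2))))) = -88 / 119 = -0.74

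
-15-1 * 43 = -58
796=796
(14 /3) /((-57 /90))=-140 /19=-7.37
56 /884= 14 /221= 0.06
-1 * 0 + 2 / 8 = 1 / 4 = 0.25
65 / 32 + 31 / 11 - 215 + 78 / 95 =-6999979 / 33440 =-209.33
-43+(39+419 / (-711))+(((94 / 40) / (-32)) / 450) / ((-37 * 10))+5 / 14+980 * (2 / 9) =1398194153999 / 6547520000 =213.55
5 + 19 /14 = 89 /14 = 6.36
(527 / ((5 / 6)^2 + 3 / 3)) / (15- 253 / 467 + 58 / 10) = 44299620 / 2885483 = 15.35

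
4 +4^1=8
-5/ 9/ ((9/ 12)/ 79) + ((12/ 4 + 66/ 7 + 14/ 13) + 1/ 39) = -110534/ 2457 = -44.99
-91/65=-7/5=-1.40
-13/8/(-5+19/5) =1.35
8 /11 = 0.73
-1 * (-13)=13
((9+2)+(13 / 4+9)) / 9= 31 / 12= 2.58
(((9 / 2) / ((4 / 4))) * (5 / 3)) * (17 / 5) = 51 / 2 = 25.50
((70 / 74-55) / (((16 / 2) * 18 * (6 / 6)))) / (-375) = 1 / 999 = 0.00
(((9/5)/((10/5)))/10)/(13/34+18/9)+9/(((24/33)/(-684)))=-1904504/225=-8464.46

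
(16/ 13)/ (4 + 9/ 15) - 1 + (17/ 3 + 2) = 6220/ 897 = 6.93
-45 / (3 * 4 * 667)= -15 / 2668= -0.01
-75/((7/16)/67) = -11485.71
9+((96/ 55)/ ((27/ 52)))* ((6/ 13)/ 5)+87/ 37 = 11.66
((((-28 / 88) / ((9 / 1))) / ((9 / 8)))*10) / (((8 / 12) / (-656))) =309.23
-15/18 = -5/6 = -0.83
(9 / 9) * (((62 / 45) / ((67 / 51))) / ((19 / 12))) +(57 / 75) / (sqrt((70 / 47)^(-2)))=1.79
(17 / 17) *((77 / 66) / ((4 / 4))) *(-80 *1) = -93.33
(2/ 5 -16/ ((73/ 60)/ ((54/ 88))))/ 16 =-15397/ 32120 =-0.48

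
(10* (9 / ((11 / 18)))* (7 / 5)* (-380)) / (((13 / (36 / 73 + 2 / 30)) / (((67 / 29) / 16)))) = -147485961 / 302731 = -487.18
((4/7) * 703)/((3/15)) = 14060/7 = 2008.57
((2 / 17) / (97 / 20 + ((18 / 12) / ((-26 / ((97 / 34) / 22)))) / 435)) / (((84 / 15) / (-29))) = -4810520 / 38294921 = -0.13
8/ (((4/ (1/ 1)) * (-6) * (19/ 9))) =-3/ 19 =-0.16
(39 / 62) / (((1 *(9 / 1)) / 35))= 455 / 186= 2.45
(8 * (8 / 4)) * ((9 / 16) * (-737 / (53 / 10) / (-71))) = 66330 / 3763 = 17.63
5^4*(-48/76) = -394.74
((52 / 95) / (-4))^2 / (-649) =-169 / 5857225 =-0.00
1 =1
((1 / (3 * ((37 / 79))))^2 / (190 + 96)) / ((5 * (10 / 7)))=0.00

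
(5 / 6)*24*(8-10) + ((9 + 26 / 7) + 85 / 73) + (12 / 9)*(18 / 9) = -35956 / 1533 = -23.45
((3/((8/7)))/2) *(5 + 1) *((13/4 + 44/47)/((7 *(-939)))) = -2361/470752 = -0.01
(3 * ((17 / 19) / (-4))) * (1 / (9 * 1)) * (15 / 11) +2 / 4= 333 / 836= 0.40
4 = 4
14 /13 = 1.08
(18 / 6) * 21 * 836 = 52668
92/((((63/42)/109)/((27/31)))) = 180504/31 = 5822.71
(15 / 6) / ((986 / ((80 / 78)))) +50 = 961400 / 19227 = 50.00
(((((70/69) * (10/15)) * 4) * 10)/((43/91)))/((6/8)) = 2038400/26703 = 76.34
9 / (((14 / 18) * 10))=81 / 70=1.16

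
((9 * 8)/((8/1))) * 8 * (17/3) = 408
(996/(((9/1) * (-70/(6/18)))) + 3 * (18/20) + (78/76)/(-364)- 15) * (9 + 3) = -614291/3990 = -153.96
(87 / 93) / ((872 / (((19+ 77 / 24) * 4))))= 15457 / 162192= 0.10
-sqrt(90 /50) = -3 * sqrt(5) /5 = -1.34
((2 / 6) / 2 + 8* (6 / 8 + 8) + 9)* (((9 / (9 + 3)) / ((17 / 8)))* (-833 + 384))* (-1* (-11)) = -2346025 / 17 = -138001.47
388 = 388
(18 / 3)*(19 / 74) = 1.54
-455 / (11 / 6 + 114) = -546 / 139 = -3.93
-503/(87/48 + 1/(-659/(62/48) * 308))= -2450277984/8829251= -277.52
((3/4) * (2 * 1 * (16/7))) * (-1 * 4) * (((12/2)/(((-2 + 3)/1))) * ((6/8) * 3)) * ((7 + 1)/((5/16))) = -165888/35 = -4739.66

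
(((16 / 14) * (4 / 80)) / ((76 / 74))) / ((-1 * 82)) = -37 / 54530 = -0.00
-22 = -22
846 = 846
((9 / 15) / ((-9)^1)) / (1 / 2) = -2 / 15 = -0.13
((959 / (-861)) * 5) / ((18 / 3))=-685 / 738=-0.93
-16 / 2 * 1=-8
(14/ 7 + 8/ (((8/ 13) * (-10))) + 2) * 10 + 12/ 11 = 309/ 11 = 28.09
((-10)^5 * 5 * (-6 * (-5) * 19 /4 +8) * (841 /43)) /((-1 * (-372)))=-3956317.20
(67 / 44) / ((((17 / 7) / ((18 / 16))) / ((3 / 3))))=4221 / 5984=0.71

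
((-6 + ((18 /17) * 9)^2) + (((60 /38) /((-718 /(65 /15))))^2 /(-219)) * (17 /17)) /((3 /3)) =249737363794265 /2944679660931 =84.81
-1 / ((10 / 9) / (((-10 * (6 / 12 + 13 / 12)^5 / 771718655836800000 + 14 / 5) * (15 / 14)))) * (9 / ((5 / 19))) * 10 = -1021590537748051478586119 / 1106335865007636480000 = -923.40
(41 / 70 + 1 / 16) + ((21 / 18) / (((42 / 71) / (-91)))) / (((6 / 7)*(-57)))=3724547 / 861840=4.32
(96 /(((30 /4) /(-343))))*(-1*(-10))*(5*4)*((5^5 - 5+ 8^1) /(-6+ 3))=2746634240 /3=915544746.67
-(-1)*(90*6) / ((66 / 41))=3690 / 11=335.45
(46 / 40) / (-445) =-23 / 8900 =-0.00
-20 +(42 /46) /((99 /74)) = -14662 /759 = -19.32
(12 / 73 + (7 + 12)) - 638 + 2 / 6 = -135452 / 219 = -618.50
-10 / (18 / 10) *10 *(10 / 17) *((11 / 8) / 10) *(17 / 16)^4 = -6755375 / 1179648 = -5.73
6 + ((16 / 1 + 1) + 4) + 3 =30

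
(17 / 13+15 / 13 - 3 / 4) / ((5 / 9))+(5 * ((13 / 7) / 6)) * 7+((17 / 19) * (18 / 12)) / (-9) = 67999 / 4940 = 13.76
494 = 494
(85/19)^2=7225/361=20.01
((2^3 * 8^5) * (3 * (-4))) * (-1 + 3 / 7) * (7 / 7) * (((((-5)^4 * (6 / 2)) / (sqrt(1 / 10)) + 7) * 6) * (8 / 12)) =50331648 + 94371840000 * sqrt(10) / 7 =42683183273.85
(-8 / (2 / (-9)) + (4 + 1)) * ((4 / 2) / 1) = 82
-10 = -10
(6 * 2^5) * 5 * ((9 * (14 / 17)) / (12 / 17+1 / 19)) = 65664 / 7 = 9380.57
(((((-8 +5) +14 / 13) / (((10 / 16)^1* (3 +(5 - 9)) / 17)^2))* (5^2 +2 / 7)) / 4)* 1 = -818448 / 91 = -8993.93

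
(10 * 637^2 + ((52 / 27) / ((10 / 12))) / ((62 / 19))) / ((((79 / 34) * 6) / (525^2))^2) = 1586051572431350.34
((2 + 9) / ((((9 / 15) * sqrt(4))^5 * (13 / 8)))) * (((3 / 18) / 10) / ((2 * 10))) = 1375 / 606528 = 0.00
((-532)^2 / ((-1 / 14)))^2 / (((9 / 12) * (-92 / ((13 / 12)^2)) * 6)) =-44506810445.11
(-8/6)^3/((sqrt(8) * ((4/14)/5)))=-280 * sqrt(2)/27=-14.67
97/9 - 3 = 70/9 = 7.78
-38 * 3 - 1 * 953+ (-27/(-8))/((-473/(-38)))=-2018251/1892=-1066.73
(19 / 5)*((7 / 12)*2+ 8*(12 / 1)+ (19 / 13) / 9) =86545 / 234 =369.85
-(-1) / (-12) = -0.08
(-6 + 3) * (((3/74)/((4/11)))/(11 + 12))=-0.01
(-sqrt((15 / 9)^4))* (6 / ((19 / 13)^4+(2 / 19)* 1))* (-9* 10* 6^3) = 6511908000 / 93823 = 69406.31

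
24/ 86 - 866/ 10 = -18559/ 215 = -86.32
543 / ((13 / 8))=4344 / 13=334.15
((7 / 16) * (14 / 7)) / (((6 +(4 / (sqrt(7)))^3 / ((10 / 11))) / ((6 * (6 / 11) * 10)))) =8103375 / 1016378-88200 * sqrt(7) / 46199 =2.92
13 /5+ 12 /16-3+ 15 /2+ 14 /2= 297 /20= 14.85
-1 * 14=-14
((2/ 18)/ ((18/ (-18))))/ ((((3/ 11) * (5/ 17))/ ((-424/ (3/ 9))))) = 79288/ 45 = 1761.96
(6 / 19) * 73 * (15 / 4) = 3285 / 38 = 86.45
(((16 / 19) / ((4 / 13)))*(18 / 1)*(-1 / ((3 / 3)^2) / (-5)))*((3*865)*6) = 2914704 / 19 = 153405.47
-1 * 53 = -53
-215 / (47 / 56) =-12040 / 47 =-256.17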